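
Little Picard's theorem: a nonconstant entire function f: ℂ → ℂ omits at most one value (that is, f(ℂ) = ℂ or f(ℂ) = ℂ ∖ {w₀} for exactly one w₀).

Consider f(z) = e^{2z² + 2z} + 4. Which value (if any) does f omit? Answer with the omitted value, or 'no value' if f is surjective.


Little Picard bounds the complement of f(ℂ) to at most one point.
The exponent g(z) = 2z² + 2z is a nonconstant polynomial, hence surjective onto ℂ. So e^{g(z)} takes every value in {e^w : w ∈ ℂ} = ℂ ∖ {0}. Adding 4 shifts the range to ℂ ∖ {4}. f omits exactly 4.

Omitted value: 4.


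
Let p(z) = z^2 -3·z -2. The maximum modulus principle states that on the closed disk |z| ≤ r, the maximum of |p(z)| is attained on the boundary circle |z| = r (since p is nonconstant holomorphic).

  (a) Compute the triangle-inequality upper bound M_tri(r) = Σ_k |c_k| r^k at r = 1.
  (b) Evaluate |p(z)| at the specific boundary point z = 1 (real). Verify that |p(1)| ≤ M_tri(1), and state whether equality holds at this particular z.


Coefficients: c_0 = -2, c_1 = -3, c_2 = 1. Radius r = 1.
Part (a). Triangle bound: M_tri(r) = Σ_k |c_k| r^k
  = |-2|·1^0 + |-3|·1^1 + |1|·1^2
  = 2 + 3 + 1 = 6.
This bounds M(r) := max_{|z|=r} |p(z)| from above; equality holds iff all terms c_k z^k can be made to align in phase at a single z on |z|=r.
Part (b). At z = 1 (real, on the circle |z| = r):
  p(1) = (-2)·1^0 + (-3)·1^1 + (1)·1^2 = -4.
  |p(1)| = 4.
Check: |p(1)| = 4 ≤ 6 = M_tri(1). ✓ Equality does not hold at z = 1 (the coefficients have mixed signs, so the terms do not all align in phase there).

M_tri(1) = 6; |p(1)| = 4; equality at z=1: no.


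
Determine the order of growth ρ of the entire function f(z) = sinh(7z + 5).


sinh(w) is a linear combination of e^{iw} and e^{−iw} (or e^w, e^{−w} in the hyperbolic case), so |sinh(w)| ≤ e^{|w|}. With w = 7z + 5, |w| ≤ 7|z| + 5 = 7r + 5 on |z| = r, giving M(r) ≤ e^{7r + 5}, so ρ ≤ 1. On a suitable ray (z = it for sin/cos; z = t for sinh/cosh, t real → ∞), |sinh(7z + 5)| grows like e^{7|t|}/2, so ρ ≥ 1. Hence ρ = 1.
Therefore ρ = 1.

Order ρ = 1.


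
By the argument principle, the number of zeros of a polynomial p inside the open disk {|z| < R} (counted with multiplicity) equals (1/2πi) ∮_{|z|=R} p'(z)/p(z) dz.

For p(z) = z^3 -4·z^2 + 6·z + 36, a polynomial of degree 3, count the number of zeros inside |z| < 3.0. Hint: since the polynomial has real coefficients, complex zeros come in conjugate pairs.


The zeros of p are: (3 + 3i), (3 - 3i), -2.
Their magnitudes are: 4.243, 4.243, 2.
Zeros with |z| < R = 3.0: -2.
Count = 1.
By the argument principle, (1/2πi) ∮_{|z|=R} p'(z)/p(z) dz equals exactly this count.

Number of zeros inside |z| < 3.0: 1.


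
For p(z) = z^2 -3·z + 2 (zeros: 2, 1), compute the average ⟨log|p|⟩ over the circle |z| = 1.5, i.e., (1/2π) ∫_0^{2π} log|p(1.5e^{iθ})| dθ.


Zeros: 1, 2; r = 1.5.
Inside |z| < r: 1. Outside (|z| ≥ r): 2.
p(0) = 2, so log|p(0)| = log(2) = 0.6931.
Apply Jensen: I(r) = log|p(0)| + Σ_k log(r/|z_k|), summed over zeros inside |z| < r.
  log(r/|z_k|) for z_k = 1: log(1.5/1) = 0.4055
  Outside zeros (2) contribute nothing to the Jensen sum.
Sum over inside zeros: 0.4055.
I(r) = log|p(0)| + (inside sum) = 0.6931 + 0.4055 = 1.0986.
Note: since some zeros are outside |z| ≤ r, the simplified n·log(r) form does NOT apply — only the inside zeros contribute.

I(r) ≈ 1.0986.


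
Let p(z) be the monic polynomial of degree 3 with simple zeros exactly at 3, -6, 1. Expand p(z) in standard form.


The polynomial is p(z) = ∏_{α ∈ S} (z − α), where S = {3, -6, 1}.
Expanding the product yields: p(z) = z^3 + 2·z^2 -21·z + 18.
The resulting polynomial has degree 3 and real coefficients as required.

p(z) = z^3 + 2·z^2 -21·z + 18.


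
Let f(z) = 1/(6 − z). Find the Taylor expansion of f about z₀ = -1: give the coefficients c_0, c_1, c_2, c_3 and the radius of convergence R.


Let w = z − z₀, so z = z₀ + w.
Then 6 − z = 6 − (z₀ + w) = (6 − z₀) − w = 7 − w.
f(z) = 1/(7 − w) = (1/(7)) · 1/(1 − w/(7)) = Σ_{n≥0} w^n / (7)^(n+1).
So c_n = 1/(7)^(n+1):
  c_0 = 1/(7)^1 = 1/7.
  c_1 = 1/(7)^2 = 1/49.
  c_2 = 1/(7)^3 = 1/343.
  c_3 = 1/(7)^4 = 1/2401.
The series is valid for |w/d| < 1, i.e. |z − z₀| < |d|.
Radius of convergence: R = |6 − z₀| = |7| = 7 (distance from z₀ to the singularity z = 6).

c_0 = 1/7, c_1 = 1/49, c_2 = 1/343, c_3 = 1/2401; R = 7.


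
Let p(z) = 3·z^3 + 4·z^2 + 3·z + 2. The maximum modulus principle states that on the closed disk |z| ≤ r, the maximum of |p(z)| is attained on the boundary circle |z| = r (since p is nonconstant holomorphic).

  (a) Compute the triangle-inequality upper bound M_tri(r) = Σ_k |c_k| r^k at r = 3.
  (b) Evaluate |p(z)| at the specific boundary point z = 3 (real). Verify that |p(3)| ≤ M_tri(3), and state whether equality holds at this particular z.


Coefficients: c_0 = 2, c_1 = 3, c_2 = 4, c_3 = 3. Radius r = 3.
Part (a). Triangle bound: M_tri(r) = Σ_k |c_k| r^k
  = |2|·3^0 + |3|·3^1 + |4|·3^2 + |3|·3^3
  = 2 + 9 + 36 + 81 = 128.
This bounds M(r) := max_{|z|=r} |p(z)| from above; equality holds iff all terms c_k z^k can be made to align in phase at a single z on |z|=r.
Part (b). At z = 3 (real, on the circle |z| = r):
  p(3) = (2)·3^0 + (3)·3^1 + (4)·3^2 + (3)·3^3 = 128.
  |p(3)| = 128.
Since all nonzero coefficients share the same sign, |p(3)| = 128 = M_tri(3); the triangle bound is attained at z = 3, so in fact M(r) = 128.

M_tri(3) = 128; |p(3)| = 128; equality at z=3: yes.


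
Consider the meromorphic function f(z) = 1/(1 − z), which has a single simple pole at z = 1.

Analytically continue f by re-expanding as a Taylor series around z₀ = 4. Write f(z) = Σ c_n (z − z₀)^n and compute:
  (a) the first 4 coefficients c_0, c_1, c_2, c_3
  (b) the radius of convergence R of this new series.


Let w = z − z₀, so z = z₀ + w.
Then 1 − z = 1 − (z₀ + w) = (1 − z₀) − w = -3 − w.
f(z) = 1/(-3 − w) = (1/(-3)) · 1/(1 − w/(-3)) = Σ_{n≥0} w^n / (-3)^(n+1).
So c_n = 1/(-3)^(n+1):
  c_0 = 1/(-3)^1 = -1/3.
  c_1 = 1/(-3)^2 = 1/9.
  c_2 = 1/(-3)^3 = -1/27.
  c_3 = 1/(-3)^4 = 1/81.
The series is valid for |w/d| < 1, i.e. |z − z₀| < |d|.
Radius of convergence: R = |1 − z₀| = |-3| = 3 (distance from z₀ to the singularity z = 1).

c_0 = -1/3, c_1 = 1/9, c_2 = -1/27, c_3 = 1/81; R = 3.


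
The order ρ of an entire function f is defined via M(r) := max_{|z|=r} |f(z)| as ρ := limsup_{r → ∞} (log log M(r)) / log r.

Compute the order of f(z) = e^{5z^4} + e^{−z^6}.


Each summand is entire of order 4 and 6 respectively (as in the single-exponential case). The order of a sum is at most the max of the orders, so ρ ≤ 6. For the lower bound: on |z|=r choose arg z so that -1z^6 is real positive; then |e^{-1z^6}| = e^{1r^6} while |e^{5z^4}| ≤ e^{5r^4} = o(e^{1r^6}). So |f| ≥ e^{1r^6}(1 − o(1)) and ρ ≥ 6. Hence ρ = max(4, 6) = 6.
Therefore ρ = 6.

Order ρ = 6.


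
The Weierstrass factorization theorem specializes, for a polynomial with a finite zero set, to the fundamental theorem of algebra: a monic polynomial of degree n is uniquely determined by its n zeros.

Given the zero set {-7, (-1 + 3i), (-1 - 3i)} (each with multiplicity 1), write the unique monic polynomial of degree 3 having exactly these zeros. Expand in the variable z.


The polynomial is p(z) = ∏_{α ∈ S} (z − α), where S = {-7, (-1 + 3i), (-1 - 3i)}.
Expanding the product yields: p(z) = z^3 + 9·z^2 + 24·z + 70.
Note conjugate pairs combine to real quadratics: (z − (-1+3i))(z − (-1−3i)) = z² + 2z + 10.
The resulting polynomial has degree 3 and real coefficients as required.

p(z) = z^3 + 9·z^2 + 24·z + 70.


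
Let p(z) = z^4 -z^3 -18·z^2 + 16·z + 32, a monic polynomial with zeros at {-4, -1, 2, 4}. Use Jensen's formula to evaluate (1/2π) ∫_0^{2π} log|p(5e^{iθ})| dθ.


Zeros: -4, -1, 2, 4; r = 5.
Inside |z| < r: -4, -1, 2, 4. Outside (|z| ≥ r): ∅.
p(0) = 32, so log|p(0)| = log(32) = 3.4657.
Apply Jensen: I(r) = log|p(0)| + Σ_k log(r/|z_k|), summed over zeros inside |z| < r.
  log(r/|z_k|) for z_k = -4: log(5/4) = 0.2231
  log(r/|z_k|) for z_k = -1: log(5/1) = 1.6094
  log(r/|z_k|) for z_k = 2: log(5/2) = 0.9163
  log(r/|z_k|) for z_k = 4: log(5/4) = 0.2231
Sum over inside zeros: 2.9720.
I(r) = log|p(0)| + (inside sum) = 3.4657 + 2.9720 = 6.4378.
Closed form (all zeros inside, monic): I(r) = n·log(r) = 4·log(5) = 6.4378. ✓

I(r) ≈ 6.4378.


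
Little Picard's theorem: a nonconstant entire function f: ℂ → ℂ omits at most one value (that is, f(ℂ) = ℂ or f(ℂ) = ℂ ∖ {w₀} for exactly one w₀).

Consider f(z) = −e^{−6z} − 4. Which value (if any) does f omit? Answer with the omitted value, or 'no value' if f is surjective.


Little Picard bounds the complement of f(ℂ) to at most one point.
e^{−6z} is never zero on ℂ, so -1·e^{−6z} takes every value in ℂ ∖ {0}. Adding -4 shifts the range to ℂ ∖ {-4}. Thus f omits exactly the value -4.

Omitted value: -4.


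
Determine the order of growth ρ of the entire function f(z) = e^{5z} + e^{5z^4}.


Each summand is entire of order 1 and 4 respectively (as in the single-exponential case). The order of a sum is at most the max of the orders, so ρ ≤ 4. For the lower bound: on |z|=r choose arg z so that 5z^4 is real positive; then |e^{5z^4}| = e^{5r^4} while |e^{5z}| ≤ e^{5r^1} = o(e^{5r^4}). So |f| ≥ e^{5r^4}(1 − o(1)) and ρ ≥ 4. Hence ρ = max(1, 4) = 4.
Therefore ρ = 4.

Order ρ = 4.


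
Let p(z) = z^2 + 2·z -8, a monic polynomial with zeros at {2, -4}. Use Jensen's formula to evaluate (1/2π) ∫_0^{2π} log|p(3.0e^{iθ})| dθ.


Zeros: -4, 2; r = 3.0.
Inside |z| < r: 2. Outside (|z| ≥ r): -4.
p(0) = -8, so log|p(0)| = log(8) = 2.0794.
Apply Jensen: I(r) = log|p(0)| + Σ_k log(r/|z_k|), summed over zeros inside |z| < r.
  log(r/|z_k|) for z_k = 2: log(3.0/2) = 0.4055
  Outside zeros (-4) contribute nothing to the Jensen sum.
Sum over inside zeros: 0.4055.
I(r) = log|p(0)| + (inside sum) = 2.0794 + 0.4055 = 2.4849.
Note: since some zeros are outside |z| ≤ r, the simplified n·log(r) form does NOT apply — only the inside zeros contribute.

I(r) ≈ 2.4849.


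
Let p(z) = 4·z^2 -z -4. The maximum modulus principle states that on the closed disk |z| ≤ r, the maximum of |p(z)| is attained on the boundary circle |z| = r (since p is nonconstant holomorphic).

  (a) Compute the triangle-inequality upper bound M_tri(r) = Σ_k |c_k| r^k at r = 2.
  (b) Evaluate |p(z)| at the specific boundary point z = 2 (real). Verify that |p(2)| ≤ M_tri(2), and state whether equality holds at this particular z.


Coefficients: c_0 = -4, c_1 = -1, c_2 = 4. Radius r = 2.
Part (a). Triangle bound: M_tri(r) = Σ_k |c_k| r^k
  = |-4|·2^0 + |-1|·2^1 + |4|·2^2
  = 4 + 2 + 16 = 22.
This bounds M(r) := max_{|z|=r} |p(z)| from above; equality holds iff all terms c_k z^k can be made to align in phase at a single z on |z|=r.
Part (b). At z = 2 (real, on the circle |z| = r):
  p(2) = (-4)·2^0 + (-1)·2^1 + (4)·2^2 = 10.
  |p(2)| = 10.
Check: |p(2)| = 10 ≤ 22 = M_tri(2). ✓ Equality does not hold at z = 2 (the coefficients have mixed signs, so the terms do not all align in phase there).

M_tri(2) = 22; |p(2)| = 10; equality at z=2: no.


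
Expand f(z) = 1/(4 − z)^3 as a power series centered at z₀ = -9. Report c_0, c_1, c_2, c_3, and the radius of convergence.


Let w = z − z₀, so z = z₀ + w.
Then 4 − z = 4 − (z₀ + w) = (4 − z₀) − w = 13 − w.
f(z) = 1/(13 − w)^3 = (1/(13)^3) · (1 − w/(13))^{−3}.
By the binomial series (1−u)^{−3} = Σ_{n≥0} C(n+2, 2) u^n for |u|<1, with u = w/(13):
  c_n = C(n+2, 2) / (13)^(n+3).
  c_0 = 1/(13)^3 = 1/2197.
  c_1 = 3/(13)^4 = 3/28561.
  c_2 = 6/(13)^5 = 6/371293.
  c_3 = 10/(13)^6 = 10/4826809.
The series is valid for |w/d| < 1, i.e. |z − z₀| < |d|.
Radius of convergence: R = |4 − z₀| = |13| = 13 (distance from z₀ to the singularity z = 4).

c_0 = 1/2197, c_1 = 3/28561, c_2 = 6/371293, c_3 = 10/4826809; R = 13.


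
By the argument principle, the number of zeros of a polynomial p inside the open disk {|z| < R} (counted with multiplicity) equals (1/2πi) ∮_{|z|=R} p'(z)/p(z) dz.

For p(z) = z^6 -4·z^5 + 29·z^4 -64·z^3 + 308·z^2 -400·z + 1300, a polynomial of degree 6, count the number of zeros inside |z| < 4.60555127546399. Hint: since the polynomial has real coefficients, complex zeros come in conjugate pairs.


The zeros of p are: (-1 + 3i), (-1 - 3i), (1 + 3i), (1 - 3i), (2 + 3i), (2 - 3i).
Their magnitudes are: 3.162, 3.162, 3.162, 3.162, 3.606, 3.606.
Zeros with |z| < R = 4.60555127546399: (-1 + 3i), (-1 - 3i), (1 + 3i), (1 - 3i), (2 + 3i), (2 - 3i).
Count = 6.
By the argument principle, (1/2πi) ∮_{|z|=R} p'(z)/p(z) dz equals exactly this count.

Number of zeros inside |z| < 4.60555127546399: 6.


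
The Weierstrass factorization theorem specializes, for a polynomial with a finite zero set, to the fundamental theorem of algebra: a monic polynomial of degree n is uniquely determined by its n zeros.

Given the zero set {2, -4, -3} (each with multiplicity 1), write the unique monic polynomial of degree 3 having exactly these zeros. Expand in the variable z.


The polynomial is p(z) = ∏_{α ∈ S} (z − α), where S = {2, -4, -3}.
Expanding the product yields: p(z) = z^3 + 5·z^2 -2·z -24.
The resulting polynomial has degree 3 and real coefficients as required.

p(z) = z^3 + 5·z^2 -2·z -24.


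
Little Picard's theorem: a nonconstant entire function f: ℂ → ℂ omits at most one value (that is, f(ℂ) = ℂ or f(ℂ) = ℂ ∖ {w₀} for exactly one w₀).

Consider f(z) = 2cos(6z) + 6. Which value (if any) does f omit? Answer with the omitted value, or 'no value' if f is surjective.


Little Picard bounds the complement of f(ℂ) to at most one point.
cos is entire and surjective onto ℂ: for every w ∈ ℂ, cos(ζ) = w has a solution ζ ∈ ℂ (e.g., via the complex inverse arccos). With ζ = 6z this gives z = ζ/(6). Then 2·cos(6z) takes every value in 2·ℂ = ℂ, and adding 6 is a bijection of ℂ. So f is surjective and omits no value. (Note: only on the real line is cos bounded by [−1, 1].)

Omitted value: no value.


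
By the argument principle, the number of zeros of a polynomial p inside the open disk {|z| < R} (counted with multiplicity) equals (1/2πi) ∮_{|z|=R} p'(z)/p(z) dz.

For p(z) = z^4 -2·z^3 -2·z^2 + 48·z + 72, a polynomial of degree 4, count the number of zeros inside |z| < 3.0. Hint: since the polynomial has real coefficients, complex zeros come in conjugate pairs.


The zeros of p are: -2, -2, (3 + 3i), (3 - 3i).
Their magnitudes are: 2, 2, 4.243, 4.243.
Zeros with |z| < R = 3.0: -2, -2.
Count = 2.
By the argument principle, (1/2πi) ∮_{|z|=R} p'(z)/p(z) dz equals exactly this count.

Number of zeros inside |z| < 3.0: 2.


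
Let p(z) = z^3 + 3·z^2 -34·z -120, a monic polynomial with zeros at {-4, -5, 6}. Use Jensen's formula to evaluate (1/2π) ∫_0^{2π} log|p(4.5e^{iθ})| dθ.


Zeros: -5, -4, 6; r = 4.5.
Inside |z| < r: -4. Outside (|z| ≥ r): -5, 6.
p(0) = -120, so log|p(0)| = log(120) = 4.7875.
Apply Jensen: I(r) = log|p(0)| + Σ_k log(r/|z_k|), summed over zeros inside |z| < r.
  log(r/|z_k|) for z_k = -4: log(4.5/4) = 0.1178
  Outside zeros (-5, 6) contribute nothing to the Jensen sum.
Sum over inside zeros: 0.1178.
I(r) = log|p(0)| + (inside sum) = 4.7875 + 0.1178 = 4.9053.
Note: since some zeros are outside |z| ≤ r, the simplified n·log(r) form does NOT apply — only the inside zeros contribute.

I(r) ≈ 4.9053.


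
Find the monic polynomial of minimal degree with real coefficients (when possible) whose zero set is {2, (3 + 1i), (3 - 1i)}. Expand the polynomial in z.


The polynomial is p(z) = ∏_{α ∈ S} (z − α), where S = {2, (3 + 1i), (3 - 1i)}.
Expanding the product yields: p(z) = z^3 -8·z^2 + 22·z -20.
Note conjugate pairs combine to real quadratics: (z − (3+1i))(z − (3−1i)) = z² − 6z + 10.
The resulting polynomial has degree 3 and real coefficients as required.

p(z) = z^3 -8·z^2 + 22·z -20.


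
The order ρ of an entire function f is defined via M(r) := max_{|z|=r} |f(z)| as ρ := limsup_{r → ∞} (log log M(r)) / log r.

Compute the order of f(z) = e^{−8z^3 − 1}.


|e^{−8z^3 − 1}| = e^{Re(-8·z^3) + -1} ≤ e^{8|z|^3 + -1} = e^{8r^3 + -1} on |z| = r, so ρ ≤ 3. Choosing z on |z|=r so that -8·z^3 is real positive (always possible by picking arg z appropriately) gives |f(z)| = e^{8r^3 + -1}, matching the bound. The additive constant -1 does not affect log log M(r) ~ 3·log r. Hence ρ = 3.
Therefore ρ = 3.

Order ρ = 3.


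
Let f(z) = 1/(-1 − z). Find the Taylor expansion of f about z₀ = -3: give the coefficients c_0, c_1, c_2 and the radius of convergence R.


Let w = z − z₀, so z = z₀ + w.
Then -1 − z = -1 − (z₀ + w) = (-1 − z₀) − w = 2 − w.
f(z) = 1/(2 − w) = (1/(2)) · 1/(1 − w/(2)) = Σ_{n≥0} w^n / (2)^(n+1).
So c_n = 1/(2)^(n+1):
  c_0 = 1/(2)^1 = 1/2.
  c_1 = 1/(2)^2 = 1/4.
  c_2 = 1/(2)^3 = 1/8.
The series is valid for |w/d| < 1, i.e. |z − z₀| < |d|.
Radius of convergence: R = |-1 − z₀| = |2| = 2 (distance from z₀ to the singularity z = -1).

c_0 = 1/2, c_1 = 1/4, c_2 = 1/8; R = 2.


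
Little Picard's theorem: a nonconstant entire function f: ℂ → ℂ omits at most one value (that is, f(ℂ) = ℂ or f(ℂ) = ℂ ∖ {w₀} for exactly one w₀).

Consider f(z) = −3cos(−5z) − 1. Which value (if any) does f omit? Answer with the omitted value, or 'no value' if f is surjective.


Little Picard bounds the complement of f(ℂ) to at most one point.
cos is entire and surjective onto ℂ: for every w ∈ ℂ, cos(ζ) = w has a solution ζ ∈ ℂ (e.g., via the complex inverse arccos). With ζ = −5z this gives z = ζ/(-5). Then -3·cos(−5z) takes every value in -3·ℂ = ℂ, and adding -1 is a bijection of ℂ. So f is surjective and omits no value. (Note: only on the real line is cos bounded by [−1, 1].)

Omitted value: no value.


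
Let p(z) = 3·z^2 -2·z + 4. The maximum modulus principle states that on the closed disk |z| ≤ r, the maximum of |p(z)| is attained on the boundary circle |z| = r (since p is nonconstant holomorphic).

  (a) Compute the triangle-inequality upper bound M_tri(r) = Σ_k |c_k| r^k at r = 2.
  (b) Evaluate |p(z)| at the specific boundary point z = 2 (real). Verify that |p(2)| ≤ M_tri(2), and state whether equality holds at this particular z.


Coefficients: c_0 = 4, c_1 = -2, c_2 = 3. Radius r = 2.
Part (a). Triangle bound: M_tri(r) = Σ_k |c_k| r^k
  = |4|·2^0 + |-2|·2^1 + |3|·2^2
  = 4 + 4 + 12 = 20.
This bounds M(r) := max_{|z|=r} |p(z)| from above; equality holds iff all terms c_k z^k can be made to align in phase at a single z on |z|=r.
Part (b). At z = 2 (real, on the circle |z| = r):
  p(2) = (4)·2^0 + (-2)·2^1 + (3)·2^2 = 12.
  |p(2)| = 12.
Check: |p(2)| = 12 ≤ 20 = M_tri(2). ✓ Equality does not hold at z = 2 (the coefficients have mixed signs, so the terms do not all align in phase there).

M_tri(2) = 20; |p(2)| = 12; equality at z=2: no.


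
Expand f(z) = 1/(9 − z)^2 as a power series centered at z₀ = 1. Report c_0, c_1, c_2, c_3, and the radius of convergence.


Let w = z − z₀, so z = z₀ + w.
Then 9 − z = 9 − (z₀ + w) = (9 − z₀) − w = 8 − w.
f(z) = 1/(8 − w)^2 = (1/(8)^2) · (1 − w/(8))^{−2}.
By the binomial series (1−u)^{−2} = Σ_{n≥0} C(n+1, 1) u^n for |u|<1, with u = w/(8):
  c_n = C(n+1, 1) / (8)^(n+2).
  c_0 = 1/(8)^2 = 1/64.
  c_1 = 2/(8)^3 = 1/256.
  c_2 = 3/(8)^4 = 3/4096.
  c_3 = 4/(8)^5 = 1/8192.
The series is valid for |w/d| < 1, i.e. |z − z₀| < |d|.
Radius of convergence: R = |9 − z₀| = |8| = 8 (distance from z₀ to the singularity z = 9).

c_0 = 1/64, c_1 = 1/256, c_2 = 3/4096, c_3 = 1/8192; R = 8.


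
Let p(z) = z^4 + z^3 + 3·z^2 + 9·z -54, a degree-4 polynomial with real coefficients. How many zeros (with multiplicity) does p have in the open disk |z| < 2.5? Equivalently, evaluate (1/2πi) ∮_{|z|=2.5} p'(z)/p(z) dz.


The zeros of p are: (0 + 3i), (0 - 3i), 2, -3.
Their magnitudes are: 3, 3, 2, 3.
Zeros with |z| < R = 2.5: 2.
Count = 1.
By the argument principle, (1/2πi) ∮_{|z|=R} p'(z)/p(z) dz equals exactly this count.

Number of zeros inside |z| < 2.5: 1.


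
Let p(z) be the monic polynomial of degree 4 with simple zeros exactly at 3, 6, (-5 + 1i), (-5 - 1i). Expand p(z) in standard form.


The polynomial is p(z) = ∏_{α ∈ S} (z − α), where S = {3, 6, (-5 + 1i), (-5 - 1i)}.
Expanding the product yields: p(z) = z^4 + z^3 -46·z^2 -54·z + 468.
Note conjugate pairs combine to real quadratics: (z − (-5+1i))(z − (-5−1i)) = z² + 10z + 26.
The resulting polynomial has degree 4 and real coefficients as required.

p(z) = z^4 + z^3 -46·z^2 -54·z + 468.


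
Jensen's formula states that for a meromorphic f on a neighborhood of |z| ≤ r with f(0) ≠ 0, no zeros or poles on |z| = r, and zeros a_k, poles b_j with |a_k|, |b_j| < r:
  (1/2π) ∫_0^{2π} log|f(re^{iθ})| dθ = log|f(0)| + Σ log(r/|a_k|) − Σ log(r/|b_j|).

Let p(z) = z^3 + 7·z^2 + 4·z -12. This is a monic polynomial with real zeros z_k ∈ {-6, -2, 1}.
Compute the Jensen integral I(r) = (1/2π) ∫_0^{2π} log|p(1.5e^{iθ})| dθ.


Zeros: -6, -2, 1; r = 1.5.
Inside |z| < r: 1. Outside (|z| ≥ r): -6, -2.
p(0) = -12, so log|p(0)| = log(12) = 2.4849.
Apply Jensen: I(r) = log|p(0)| + Σ_k log(r/|z_k|), summed over zeros inside |z| < r.
  log(r/|z_k|) for z_k = 1: log(1.5/1) = 0.4055
  Outside zeros (-6, -2) contribute nothing to the Jensen sum.
Sum over inside zeros: 0.4055.
I(r) = log|p(0)| + (inside sum) = 2.4849 + 0.4055 = 2.8904.
Note: since some zeros are outside |z| ≤ r, the simplified n·log(r) form does NOT apply — only the inside zeros contribute.

I(r) ≈ 2.8904.


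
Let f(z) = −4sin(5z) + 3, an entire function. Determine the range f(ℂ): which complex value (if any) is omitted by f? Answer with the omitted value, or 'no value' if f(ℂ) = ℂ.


Little Picard bounds the complement of f(ℂ) to at most one point.
sin is entire and surjective onto ℂ: for every w ∈ ℂ, sin(ζ) = w has a solution ζ ∈ ℂ (e.g., via the complex inverse arcsin). With ζ = 5z this gives z = ζ/(5). Then -4·sin(5z) takes every value in -4·ℂ = ℂ, and adding 3 is a bijection of ℂ. So f is surjective and omits no value. (Note: only on the real line is sin bounded by [−1, 1].)

Omitted value: no value.


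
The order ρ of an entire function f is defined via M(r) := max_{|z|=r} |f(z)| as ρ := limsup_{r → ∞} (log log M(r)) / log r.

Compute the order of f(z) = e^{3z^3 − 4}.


|e^{3z^3 − 4}| = e^{Re(3·z^3) + -4} ≤ e^{3|z|^3 + -4} = e^{3r^3 + -4} on |z| = r, so ρ ≤ 3. Choosing z on |z|=r so that 3·z^3 is real positive (always possible by picking arg z appropriately) gives |f(z)| = e^{3r^3 + -4}, matching the bound. The additive constant -4 does not affect log log M(r) ~ 3·log r. Hence ρ = 3.
Therefore ρ = 3.

Order ρ = 3.


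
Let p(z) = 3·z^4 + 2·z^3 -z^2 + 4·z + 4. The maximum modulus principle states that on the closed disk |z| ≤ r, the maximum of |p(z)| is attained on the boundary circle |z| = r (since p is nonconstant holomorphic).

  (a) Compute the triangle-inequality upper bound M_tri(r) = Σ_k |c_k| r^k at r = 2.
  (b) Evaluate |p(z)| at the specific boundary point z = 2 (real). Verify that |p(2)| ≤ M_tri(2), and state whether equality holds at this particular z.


Coefficients: c_0 = 4, c_1 = 4, c_2 = -1, c_3 = 2, c_4 = 3. Radius r = 2.
Part (a). Triangle bound: M_tri(r) = Σ_k |c_k| r^k
  = |4|·2^0 + |4|·2^1 + |-1|·2^2 + |2|·2^3 + |3|·2^4
  = 4 + 8 + 4 + 16 + 48 = 80.
This bounds M(r) := max_{|z|=r} |p(z)| from above; equality holds iff all terms c_k z^k can be made to align in phase at a single z on |z|=r.
Part (b). At z = 2 (real, on the circle |z| = r):
  p(2) = (4)·2^0 + (4)·2^1 + (-1)·2^2 + (2)·2^3 + (3)·2^4 = 72.
  |p(2)| = 72.
Check: |p(2)| = 72 ≤ 80 = M_tri(2). ✓ Equality does not hold at z = 2 (the coefficients have mixed signs, so the terms do not all align in phase there).

M_tri(2) = 80; |p(2)| = 72; equality at z=2: no.


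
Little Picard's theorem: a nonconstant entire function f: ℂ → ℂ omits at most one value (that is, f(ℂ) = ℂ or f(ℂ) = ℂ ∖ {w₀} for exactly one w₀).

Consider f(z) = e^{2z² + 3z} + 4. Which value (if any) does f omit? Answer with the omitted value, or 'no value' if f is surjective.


Little Picard bounds the complement of f(ℂ) to at most one point.
The exponent g(z) = 2z² + 3z is a nonconstant polynomial, hence surjective onto ℂ. So e^{g(z)} takes every value in {e^w : w ∈ ℂ} = ℂ ∖ {0}. Adding 4 shifts the range to ℂ ∖ {4}. f omits exactly 4.

Omitted value: 4.


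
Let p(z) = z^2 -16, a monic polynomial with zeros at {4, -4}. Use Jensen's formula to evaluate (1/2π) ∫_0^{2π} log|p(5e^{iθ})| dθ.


Zeros: -4, 4; r = 5.
Inside |z| < r: -4, 4. Outside (|z| ≥ r): ∅.
p(0) = -16, so log|p(0)| = log(16) = 2.7726.
Apply Jensen: I(r) = log|p(0)| + Σ_k log(r/|z_k|), summed over zeros inside |z| < r.
  log(r/|z_k|) for z_k = 4: log(5/4) = 0.2231
  log(r/|z_k|) for z_k = -4: log(5/4) = 0.2231
Sum over inside zeros: 0.4463.
I(r) = log|p(0)| + (inside sum) = 2.7726 + 0.4463 = 3.2189.
Closed form (all zeros inside, monic): I(r) = n·log(r) = 2·log(5) = 3.2189. ✓

I(r) ≈ 3.2189.


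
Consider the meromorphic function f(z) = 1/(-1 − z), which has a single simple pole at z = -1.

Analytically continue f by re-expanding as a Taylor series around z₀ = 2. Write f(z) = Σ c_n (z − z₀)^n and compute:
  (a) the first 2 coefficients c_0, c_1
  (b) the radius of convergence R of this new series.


Let w = z − z₀, so z = z₀ + w.
Then -1 − z = -1 − (z₀ + w) = (-1 − z₀) − w = -3 − w.
f(z) = 1/(-3 − w) = (1/(-3)) · 1/(1 − w/(-3)) = Σ_{n≥0} w^n / (-3)^(n+1).
So c_n = 1/(-3)^(n+1):
  c_0 = 1/(-3)^1 = -1/3.
  c_1 = 1/(-3)^2 = 1/9.
The series is valid for |w/d| < 1, i.e. |z − z₀| < |d|.
Radius of convergence: R = |-1 − z₀| = |-3| = 3 (distance from z₀ to the singularity z = -1).

c_0 = -1/3, c_1 = 1/9; R = 3.


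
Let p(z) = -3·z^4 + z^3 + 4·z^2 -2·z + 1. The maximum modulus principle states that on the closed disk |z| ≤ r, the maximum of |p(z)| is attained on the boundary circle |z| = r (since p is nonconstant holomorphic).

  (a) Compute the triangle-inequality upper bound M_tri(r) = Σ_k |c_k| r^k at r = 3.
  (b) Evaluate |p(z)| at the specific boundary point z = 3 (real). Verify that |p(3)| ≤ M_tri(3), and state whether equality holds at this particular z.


Coefficients: c_0 = 1, c_1 = -2, c_2 = 4, c_3 = 1, c_4 = -3. Radius r = 3.
Part (a). Triangle bound: M_tri(r) = Σ_k |c_k| r^k
  = |1|·3^0 + |-2|·3^1 + |4|·3^2 + |1|·3^3 + |-3|·3^4
  = 1 + 6 + 36 + 27 + 243 = 313.
This bounds M(r) := max_{|z|=r} |p(z)| from above; equality holds iff all terms c_k z^k can be made to align in phase at a single z on |z|=r.
Part (b). At z = 3 (real, on the circle |z| = r):
  p(3) = (1)·3^0 + (-2)·3^1 + (4)·3^2 + (1)·3^3 + (-3)·3^4 = -185.
  |p(3)| = 185.
Check: |p(3)| = 185 ≤ 313 = M_tri(3). ✓ Equality does not hold at z = 3 (the coefficients have mixed signs, so the terms do not all align in phase there).

M_tri(3) = 313; |p(3)| = 185; equality at z=3: no.


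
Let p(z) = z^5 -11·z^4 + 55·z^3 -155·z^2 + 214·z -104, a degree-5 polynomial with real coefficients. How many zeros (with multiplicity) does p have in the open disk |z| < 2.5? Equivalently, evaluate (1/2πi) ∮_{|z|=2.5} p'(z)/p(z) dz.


The zeros of p are: 1, 4, 2, (2 + 3i), (2 - 3i).
Their magnitudes are: 1, 4, 2, 3.606, 3.606.
Zeros with |z| < R = 2.5: 1, 2.
Count = 2.
By the argument principle, (1/2πi) ∮_{|z|=R} p'(z)/p(z) dz equals exactly this count.

Number of zeros inside |z| < 2.5: 2.


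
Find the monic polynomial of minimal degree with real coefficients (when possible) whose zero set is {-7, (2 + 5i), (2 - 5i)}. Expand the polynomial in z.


The polynomial is p(z) = ∏_{α ∈ S} (z − α), where S = {-7, (2 + 5i), (2 - 5i)}.
Expanding the product yields: p(z) = z^3 + 3·z^2 + z + 203.
Note conjugate pairs combine to real quadratics: (z − (2+5i))(z − (2−5i)) = z² − 4z + 29.
The resulting polynomial has degree 3 and real coefficients as required.

p(z) = z^3 + 3·z^2 + z + 203.


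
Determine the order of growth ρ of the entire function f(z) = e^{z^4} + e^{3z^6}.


Each summand is entire of order 4 and 6 respectively (as in the single-exponential case). The order of a sum is at most the max of the orders, so ρ ≤ 6. For the lower bound: on |z|=r choose arg z so that 3z^6 is real positive; then |e^{3z^6}| = e^{3r^6} while |e^{1z^4}| ≤ e^{1r^4} = o(e^{3r^6}). So |f| ≥ e^{3r^6}(1 − o(1)) and ρ ≥ 6. Hence ρ = max(4, 6) = 6.
Therefore ρ = 6.

Order ρ = 6.


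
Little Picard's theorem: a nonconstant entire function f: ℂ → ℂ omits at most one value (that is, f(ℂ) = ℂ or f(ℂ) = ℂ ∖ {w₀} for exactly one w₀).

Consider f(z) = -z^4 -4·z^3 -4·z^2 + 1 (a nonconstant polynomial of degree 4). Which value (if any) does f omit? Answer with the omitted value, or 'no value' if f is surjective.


Little Picard bounds the complement of f(ℂ) to at most one point.
For every w ∈ ℂ, the equation p(z) − w = 0 is a nonconstant polynomial in z and hence has at least one root by the fundamental theorem of algebra. So p is surjective onto ℂ, omitting no value.

Omitted value: no value.


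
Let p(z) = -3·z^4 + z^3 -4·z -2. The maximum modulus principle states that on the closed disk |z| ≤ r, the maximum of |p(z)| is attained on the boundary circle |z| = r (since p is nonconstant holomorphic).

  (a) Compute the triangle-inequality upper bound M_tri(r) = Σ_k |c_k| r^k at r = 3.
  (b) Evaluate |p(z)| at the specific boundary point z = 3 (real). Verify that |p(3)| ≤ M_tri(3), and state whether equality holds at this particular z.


Coefficients: c_0 = -2, c_1 = -4, c_2 = 0, c_3 = 1, c_4 = -3. Radius r = 3.
Part (a). Triangle bound: M_tri(r) = Σ_k |c_k| r^k
  = |-2|·3^0 + |-4|·3^1 + |0|·3^2 + |1|·3^3 + |-3|·3^4
  = 2 + 12 + 0 + 27 + 243 = 284.
This bounds M(r) := max_{|z|=r} |p(z)| from above; equality holds iff all terms c_k z^k can be made to align in phase at a single z on |z|=r.
Part (b). At z = 3 (real, on the circle |z| = r):
  p(3) = (-2)·3^0 + (-4)·3^1 + (0)·3^2 + (1)·3^3 + (-3)·3^4 = -230.
  |p(3)| = 230.
Check: |p(3)| = 230 ≤ 284 = M_tri(3). ✓ Equality does not hold at z = 3 (the coefficients have mixed signs, so the terms do not all align in phase there).

M_tri(3) = 284; |p(3)| = 230; equality at z=3: no.


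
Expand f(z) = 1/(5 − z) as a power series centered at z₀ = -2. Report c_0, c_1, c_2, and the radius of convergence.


Let w = z − z₀, so z = z₀ + w.
Then 5 − z = 5 − (z₀ + w) = (5 − z₀) − w = 7 − w.
f(z) = 1/(7 − w) = (1/(7)) · 1/(1 − w/(7)) = Σ_{n≥0} w^n / (7)^(n+1).
So c_n = 1/(7)^(n+1):
  c_0 = 1/(7)^1 = 1/7.
  c_1 = 1/(7)^2 = 1/49.
  c_2 = 1/(7)^3 = 1/343.
The series is valid for |w/d| < 1, i.e. |z − z₀| < |d|.
Radius of convergence: R = |5 − z₀| = |7| = 7 (distance from z₀ to the singularity z = 5).

c_0 = 1/7, c_1 = 1/49, c_2 = 1/343; R = 7.


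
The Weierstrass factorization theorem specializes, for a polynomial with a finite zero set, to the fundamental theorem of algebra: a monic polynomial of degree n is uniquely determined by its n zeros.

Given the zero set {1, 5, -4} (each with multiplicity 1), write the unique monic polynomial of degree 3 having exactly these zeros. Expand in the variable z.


The polynomial is p(z) = ∏_{α ∈ S} (z − α), where S = {1, 5, -4}.
Expanding the product yields: p(z) = z^3 -2·z^2 -19·z + 20.
The resulting polynomial has degree 3 and real coefficients as required.

p(z) = z^3 -2·z^2 -19·z + 20.


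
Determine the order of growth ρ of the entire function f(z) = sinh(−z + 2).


sinh(w) is a linear combination of e^{iw} and e^{−iw} (or e^w, e^{−w} in the hyperbolic case), so |sinh(w)| ≤ e^{|w|}. With w = −z + 2, |w| ≤ 1|z| + 2 = 1r + 2 on |z| = r, giving M(r) ≤ e^{1r + 2}, so ρ ≤ 1. On a suitable ray (z = it for sin/cos; z = t for sinh/cosh, t real → ∞), |sinh(−z + 2)| grows like e^{1|t|}/2, so ρ ≥ 1. Hence ρ = 1.
Therefore ρ = 1.

Order ρ = 1.


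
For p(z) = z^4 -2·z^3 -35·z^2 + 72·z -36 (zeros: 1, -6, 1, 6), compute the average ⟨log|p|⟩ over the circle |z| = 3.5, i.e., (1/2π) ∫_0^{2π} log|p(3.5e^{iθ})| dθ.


Zeros: -6, 1, 1, 6; r = 3.5.
Inside |z| < r: 1, 1. Outside (|z| ≥ r): -6, 6.
p(0) = -36, so log|p(0)| = log(36) = 3.5835.
Apply Jensen: I(r) = log|p(0)| + Σ_k log(r/|z_k|), summed over zeros inside |z| < r.
  log(r/|z_k|) for z_k = 1: log(3.5/1) = 1.2528
  log(r/|z_k|) for z_k = 1: log(3.5/1) = 1.2528
  Outside zeros (-6, 6) contribute nothing to the Jensen sum.
Sum over inside zeros: 2.5055.
I(r) = log|p(0)| + (inside sum) = 3.5835 + 2.5055 = 6.0890.
Note: since some zeros are outside |z| ≤ r, the simplified n·log(r) form does NOT apply — only the inside zeros contribute.

I(r) ≈ 6.0890.


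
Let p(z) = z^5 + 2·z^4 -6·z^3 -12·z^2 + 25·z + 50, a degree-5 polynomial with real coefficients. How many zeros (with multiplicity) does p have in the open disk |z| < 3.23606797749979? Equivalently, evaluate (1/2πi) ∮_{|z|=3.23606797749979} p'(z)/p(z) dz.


The zeros of p are: (-2 + 1i), (-2 - 1i), (2 + 1i), (2 - 1i), -2.
Their magnitudes are: 2.236, 2.236, 2.236, 2.236, 2.
Zeros with |z| < R = 3.23606797749979: (-2 + 1i), (-2 - 1i), (2 + 1i), (2 - 1i), -2.
Count = 5.
By the argument principle, (1/2πi) ∮_{|z|=R} p'(z)/p(z) dz equals exactly this count.

Number of zeros inside |z| < 3.23606797749979: 5.


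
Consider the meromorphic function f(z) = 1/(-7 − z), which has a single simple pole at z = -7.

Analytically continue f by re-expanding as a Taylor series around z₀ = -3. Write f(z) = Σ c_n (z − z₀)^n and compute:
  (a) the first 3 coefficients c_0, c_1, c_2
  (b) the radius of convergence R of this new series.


Let w = z − z₀, so z = z₀ + w.
Then -7 − z = -7 − (z₀ + w) = (-7 − z₀) − w = -4 − w.
f(z) = 1/(-4 − w) = (1/(-4)) · 1/(1 − w/(-4)) = Σ_{n≥0} w^n / (-4)^(n+1).
So c_n = 1/(-4)^(n+1):
  c_0 = 1/(-4)^1 = -1/4.
  c_1 = 1/(-4)^2 = 1/16.
  c_2 = 1/(-4)^3 = -1/64.
The series is valid for |w/d| < 1, i.e. |z − z₀| < |d|.
Radius of convergence: R = |-7 − z₀| = |-4| = 4 (distance from z₀ to the singularity z = -7).

c_0 = -1/4, c_1 = 1/16, c_2 = -1/64; R = 4.


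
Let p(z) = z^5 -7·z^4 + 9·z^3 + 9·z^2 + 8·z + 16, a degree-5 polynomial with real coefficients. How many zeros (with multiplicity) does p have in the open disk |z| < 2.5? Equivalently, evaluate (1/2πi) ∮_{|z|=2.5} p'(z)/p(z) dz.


The zeros of p are: 4, -1, 4, (0 + 1i), (0 - 1i).
Their magnitudes are: 4, 1, 4, 1, 1.
Zeros with |z| < R = 2.5: -1, (0 + 1i), (0 - 1i).
Count = 3.
By the argument principle, (1/2πi) ∮_{|z|=R} p'(z)/p(z) dz equals exactly this count.

Number of zeros inside |z| < 2.5: 3.


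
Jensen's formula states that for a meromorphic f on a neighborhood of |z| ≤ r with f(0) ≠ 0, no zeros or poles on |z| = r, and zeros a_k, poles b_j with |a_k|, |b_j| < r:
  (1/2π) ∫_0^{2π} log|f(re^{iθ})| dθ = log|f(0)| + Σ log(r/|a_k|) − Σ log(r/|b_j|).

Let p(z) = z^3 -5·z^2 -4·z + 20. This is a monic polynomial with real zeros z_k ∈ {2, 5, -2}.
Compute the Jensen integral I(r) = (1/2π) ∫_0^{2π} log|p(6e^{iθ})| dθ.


Zeros: -2, 2, 5; r = 6.
Inside |z| < r: -2, 2, 5. Outside (|z| ≥ r): ∅.
p(0) = 20, so log|p(0)| = log(20) = 2.9957.
Apply Jensen: I(r) = log|p(0)| + Σ_k log(r/|z_k|), summed over zeros inside |z| < r.
  log(r/|z_k|) for z_k = 2: log(6/2) = 1.0986
  log(r/|z_k|) for z_k = 5: log(6/5) = 0.1823
  log(r/|z_k|) for z_k = -2: log(6/2) = 1.0986
Sum over inside zeros: 2.3795.
I(r) = log|p(0)| + (inside sum) = 2.9957 + 2.3795 = 5.3753.
Closed form (all zeros inside, monic): I(r) = n·log(r) = 3·log(6) = 5.3753. ✓

I(r) ≈ 5.3753.


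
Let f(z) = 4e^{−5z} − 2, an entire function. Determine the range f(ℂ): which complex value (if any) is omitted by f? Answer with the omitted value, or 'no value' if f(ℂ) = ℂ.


Little Picard bounds the complement of f(ℂ) to at most one point.
e^{−5z} is never zero on ℂ, so 4·e^{−5z} takes every value in ℂ ∖ {0}. Adding -2 shifts the range to ℂ ∖ {-2}. Thus f omits exactly the value -2.

Omitted value: -2.


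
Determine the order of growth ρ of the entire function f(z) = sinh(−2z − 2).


sinh(w) is a linear combination of e^{iw} and e^{−iw} (or e^w, e^{−w} in the hyperbolic case), so |sinh(w)| ≤ e^{|w|}. With w = −2z − 2, |w| ≤ 2|z| + 2 = 2r + 2 on |z| = r, giving M(r) ≤ e^{2r + 2}, so ρ ≤ 1. On a suitable ray (z = it for sin/cos; z = t for sinh/cosh, t real → ∞), |sinh(−2z − 2)| grows like e^{2|t|}/2, so ρ ≥ 1. Hence ρ = 1.
Therefore ρ = 1.

Order ρ = 1.


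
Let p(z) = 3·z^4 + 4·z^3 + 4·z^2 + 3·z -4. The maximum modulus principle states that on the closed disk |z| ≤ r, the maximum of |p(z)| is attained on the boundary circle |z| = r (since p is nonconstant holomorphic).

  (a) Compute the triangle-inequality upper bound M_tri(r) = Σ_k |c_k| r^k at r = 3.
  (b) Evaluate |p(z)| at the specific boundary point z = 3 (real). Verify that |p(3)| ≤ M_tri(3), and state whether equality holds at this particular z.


Coefficients: c_0 = -4, c_1 = 3, c_2 = 4, c_3 = 4, c_4 = 3. Radius r = 3.
Part (a). Triangle bound: M_tri(r) = Σ_k |c_k| r^k
  = |-4|·3^0 + |3|·3^1 + |4|·3^2 + |4|·3^3 + |3|·3^4
  = 4 + 9 + 36 + 108 + 243 = 400.
This bounds M(r) := max_{|z|=r} |p(z)| from above; equality holds iff all terms c_k z^k can be made to align in phase at a single z on |z|=r.
Part (b). At z = 3 (real, on the circle |z| = r):
  p(3) = (-4)·3^0 + (3)·3^1 + (4)·3^2 + (4)·3^3 + (3)·3^4 = 392.
  |p(3)| = 392.
Check: |p(3)| = 392 ≤ 400 = M_tri(3). ✓ Equality does not hold at z = 3 (the coefficients have mixed signs, so the terms do not all align in phase there).

M_tri(3) = 400; |p(3)| = 392; equality at z=3: no.


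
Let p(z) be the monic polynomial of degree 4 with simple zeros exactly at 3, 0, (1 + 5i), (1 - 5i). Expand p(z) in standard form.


The polynomial is p(z) = ∏_{α ∈ S} (z − α), where S = {3, 0, (1 + 5i), (1 - 5i)}.
Expanding the product yields: p(z) = z^4 -5·z^3 + 32·z^2 -78·z.
Note conjugate pairs combine to real quadratics: (z − (1+5i))(z − (1−5i)) = z² − 2z + 26.
The resulting polynomial has degree 4 and real coefficients as required.

p(z) = z^4 -5·z^3 + 32·z^2 -78·z.


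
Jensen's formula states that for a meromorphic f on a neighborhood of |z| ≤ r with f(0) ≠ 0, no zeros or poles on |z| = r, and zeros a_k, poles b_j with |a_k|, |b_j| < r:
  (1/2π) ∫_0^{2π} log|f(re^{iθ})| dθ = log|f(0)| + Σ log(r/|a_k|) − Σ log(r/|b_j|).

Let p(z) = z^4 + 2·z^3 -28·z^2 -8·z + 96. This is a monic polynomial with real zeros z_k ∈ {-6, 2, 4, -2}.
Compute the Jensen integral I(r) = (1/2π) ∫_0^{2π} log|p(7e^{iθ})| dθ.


Zeros: -6, -2, 2, 4; r = 7.
Inside |z| < r: -6, -2, 2, 4. Outside (|z| ≥ r): ∅.
p(0) = 96, so log|p(0)| = log(96) = 4.5643.
Apply Jensen: I(r) = log|p(0)| + Σ_k log(r/|z_k|), summed over zeros inside |z| < r.
  log(r/|z_k|) for z_k = -6: log(7/6) = 0.1542
  log(r/|z_k|) for z_k = 2: log(7/2) = 1.2528
  log(r/|z_k|) for z_k = 4: log(7/4) = 0.5596
  log(r/|z_k|) for z_k = -2: log(7/2) = 1.2528
Sum over inside zeros: 3.2193.
I(r) = log|p(0)| + (inside sum) = 4.5643 + 3.2193 = 7.7836.
Closed form (all zeros inside, monic): I(r) = n·log(r) = 4·log(7) = 7.7836. ✓

I(r) ≈ 7.7836.


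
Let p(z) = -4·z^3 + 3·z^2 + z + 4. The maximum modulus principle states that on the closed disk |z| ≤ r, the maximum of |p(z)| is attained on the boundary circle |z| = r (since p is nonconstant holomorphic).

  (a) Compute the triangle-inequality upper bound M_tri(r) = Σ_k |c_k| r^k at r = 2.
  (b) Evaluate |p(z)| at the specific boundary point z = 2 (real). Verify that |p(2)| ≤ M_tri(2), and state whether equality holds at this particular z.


Coefficients: c_0 = 4, c_1 = 1, c_2 = 3, c_3 = -4. Radius r = 2.
Part (a). Triangle bound: M_tri(r) = Σ_k |c_k| r^k
  = |4|·2^0 + |1|·2^1 + |3|·2^2 + |-4|·2^3
  = 4 + 2 + 12 + 32 = 50.
This bounds M(r) := max_{|z|=r} |p(z)| from above; equality holds iff all terms c_k z^k can be made to align in phase at a single z on |z|=r.
Part (b). At z = 2 (real, on the circle |z| = r):
  p(2) = (4)·2^0 + (1)·2^1 + (3)·2^2 + (-4)·2^3 = -14.
  |p(2)| = 14.
Check: |p(2)| = 14 ≤ 50 = M_tri(2). ✓ Equality does not hold at z = 2 (the coefficients have mixed signs, so the terms do not all align in phase there).

M_tri(2) = 50; |p(2)| = 14; equality at z=2: no.
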